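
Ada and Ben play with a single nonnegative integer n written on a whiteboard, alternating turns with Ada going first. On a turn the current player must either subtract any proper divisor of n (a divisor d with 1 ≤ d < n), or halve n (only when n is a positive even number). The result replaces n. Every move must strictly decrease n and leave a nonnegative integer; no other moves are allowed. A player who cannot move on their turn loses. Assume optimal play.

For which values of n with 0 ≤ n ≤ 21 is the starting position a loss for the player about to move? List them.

Use the standard recursion: the mover loses at a terminal position; elsewhere, the mover wins exactly when some move hands the opponent an L position.
n=0: no move → L
n=1: no move → L
n=2: →1(L), so W
n=3: →2(W) only, which is W, so L
n=4: →3(L), so W
n=5: →4(W) only, which is W, so L
n=6: →3(L), so W
n=7: →6(W) only, which is W, so L
n=8: →7(L), so W
n=9: →6(W), 8(W) — all W, so L
n=10: →5(L), so W
n=11: →10(W) only, which is W, so L
n=12: →9(L), so W
n=13: →12(W) only, which is W, so L
n=14: →7(L), so W
n=15: →10(W), 12(W), 14(W) — all W, so L
n=16: →15(L), so W
n=17: →16(W) only, which is W, so L
n=18: →9(L), so W
n=19: →18(W) only, which is W, so L
n=20: →15(L), so W
n=21: →14(W), 18(W), 20(W) — all W, so L
Reading off the rows marked L gives the requested list; there are 12 such values of n.

0, 1, 3, 5, 7, 9, 11, 13, 15, 17, 19, 21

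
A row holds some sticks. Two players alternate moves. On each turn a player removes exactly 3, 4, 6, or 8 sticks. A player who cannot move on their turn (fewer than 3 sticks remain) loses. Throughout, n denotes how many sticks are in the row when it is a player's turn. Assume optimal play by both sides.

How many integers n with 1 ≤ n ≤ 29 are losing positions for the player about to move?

8

Use the standard recursion: the mover loses at a terminal position; elsewhere, the mover wins exactly when some move hands the opponent an L position.
n=0: no move → L
n=1: no move → L
n=2: no move → L
n=3: can move to 0, which is L ⇒ W
n=4: can move to 1, which is L ⇒ W
n=5: can move to 2, which is L ⇒ W
n=6: can move to 2, which is L ⇒ W
n=7: can move to 1, which is L ⇒ W
n=8: can move to 2, which is L ⇒ W
n=9: can move to 1, which is L ⇒ W
n=10: can move to 2, which is L ⇒ W
n=11: moves to 8(W), 7(W), 5(W), 3(W); every one is W ⇒ L
n=12: moves to 9(W), 8(W), 6(W), 4(W); every one is W ⇒ L
n=13: moves to 10(W), 9(W), 7(W), 5(W); every one is W ⇒ L
n=14: can move to 11, which is L ⇒ W
n=15: can move to 12, which is L ⇒ W
n=16: can move to 13, which is L ⇒ W
n=17: can move to 13, which is L ⇒ W
n=18: can move to 12, which is L ⇒ W
n=19: can move to 13, which is L ⇒ W
n=20: can move to 12, which is L ⇒ W
n=21: can move to 13, which is L ⇒ W
n=22: moves to 19(W), 18(W), 16(W), 14(W); every one is W ⇒ L
n=23: moves to 20(W), 19(W), 17(W), 15(W); every one is W ⇒ L
n=24: moves to 21(W), 20(W), 18(W), 16(W); every one is W ⇒ L
n=25: can move to 22, which is L ⇒ W
n=26: can move to 23, which is L ⇒ W
n=27: can move to 24, which is L ⇒ W
n=28: can move to 24, which is L ⇒ W
n=29: can move to 23, which is L ⇒ W
L entries with 1 ≤ n ≤ 29 (n=0 is outside the asked range and is not counted): n = 1, 2, 11, 12, 13, 22, 23, 24; that makes 8.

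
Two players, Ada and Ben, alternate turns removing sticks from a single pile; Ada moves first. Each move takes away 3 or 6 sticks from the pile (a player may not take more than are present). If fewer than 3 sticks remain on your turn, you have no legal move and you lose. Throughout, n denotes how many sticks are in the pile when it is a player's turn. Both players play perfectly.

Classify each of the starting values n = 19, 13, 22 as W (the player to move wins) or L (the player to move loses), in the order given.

19: L, 13: W, 22: W

Build the W/L table. Terminal = L. A non-terminal position is W if it has a move to some L; otherwise it is L.
n=0: no move → L
n=1: no move → L
n=2: no move → L
n=3: can move to 0, which is L ⇒ W
n=4: can move to 1, which is L ⇒ W
n=5: can move to 2, which is L ⇒ W
n=6: can move to 0, which is L ⇒ W
n=7: can move to 1, which is L ⇒ W
n=8: can move to 2, which is L ⇒ W
n=9: moves to 6(W), 3(W); every one is W ⇒ L
n=10: moves to 7(W), 4(W); every one is W ⇒ L
n=11: moves to 8(W), 5(W); every one is W ⇒ L
n=12: can move to 9, which is L ⇒ W
n=13: can move to 10, which is L ⇒ W
n=14: can move to 11, which is L ⇒ W
n=15: can move to 9, which is L ⇒ W
n=16: can move to 10, which is L ⇒ W
n=17: can move to 11, which is L ⇒ W
n=18: moves to 15(W), 12(W); every one is W ⇒ L
n=19: moves to 16(W), 13(W); every one is W ⇒ L
n=20: moves to 17(W), 14(W); every one is W ⇒ L
n=21: can move to 18, which is L ⇒ W
n=22: can move to 19, which is L ⇒ W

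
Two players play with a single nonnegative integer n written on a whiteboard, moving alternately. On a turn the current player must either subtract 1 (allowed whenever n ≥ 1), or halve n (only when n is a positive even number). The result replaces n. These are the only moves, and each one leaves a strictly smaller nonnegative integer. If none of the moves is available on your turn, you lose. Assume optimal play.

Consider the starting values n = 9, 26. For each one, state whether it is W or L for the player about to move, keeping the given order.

9: L, 26: W

Classify positions by backward induction: terminal positions (no move available) are L. From any other position, the mover wins iff some move reaches an L.
n=0: no move → L
n=1: W (go to 0, an L position)
n=2: L (sole option 1(W) is W)
n=3: W (go to 2, an L position)
n=4: W (go to 2, an L position)
n=5: L (sole option 4(W) is W)
n=6: W (go to 5, an L position)
n=7: L (sole option 6(W) is W)
n=8: W (go to 7, an L position)
n=9: L (sole option 8(W) is W)
n=10: W (go to 5, an L position)
n=11: L (sole option 10(W) is W)
n=12: W (go to 11, an L position)
n=13: L (sole option 12(W) is W)
n=14: W (go to 7, an L position)
n=15: L (sole option 14(W) is W)
n=16: W (go to 15, an L position)
n=17: L (sole option 16(W) is W)
n=18: W (go to 9, an L position)
n=19: L (sole option 18(W) is W)
n=20: W (go to 19, an L position)
n=21: L (sole option 20(W) is W)
n=22: W (go to 11, an L position)
n=23: L (sole option 22(W) is W)
n=24: W (go to 23, an L position)
n=25: L (sole option 24(W) is W)
n=26: W (go to 13, an L position)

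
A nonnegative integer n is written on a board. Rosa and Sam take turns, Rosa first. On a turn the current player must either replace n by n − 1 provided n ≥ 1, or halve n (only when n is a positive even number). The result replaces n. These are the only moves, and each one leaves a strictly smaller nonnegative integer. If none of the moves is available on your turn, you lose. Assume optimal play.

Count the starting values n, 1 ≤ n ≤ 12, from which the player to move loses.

Build the W/L table. Terminal = L. A non-terminal position is W if it has a move to some L; otherwise it is L.
n=0: no move → L
n=1: can move to 0, which is L ⇒ W
n=2: the only move is to 1(W), a W ⇒ L
n=3: can move to 2, which is L ⇒ W
n=4: can move to 2, which is L ⇒ W
n=5: the only move is to 4(W), a W ⇒ L
n=6: can move to 5, which is L ⇒ W
n=7: the only move is to 6(W), a W ⇒ L
n=8: can move to 7, which is L ⇒ W
n=9: the only move is to 8(W), a W ⇒ L
n=10: can move to 5, which is L ⇒ W
n=11: the only move is to 10(W), a W ⇒ L
n=12: can move to 11, which is L ⇒ W
L entries with 1 ≤ n ≤ 12 (n=0 is outside the asked range and is not counted): n = 2, 5, 7, 9, 11; that makes 5.

5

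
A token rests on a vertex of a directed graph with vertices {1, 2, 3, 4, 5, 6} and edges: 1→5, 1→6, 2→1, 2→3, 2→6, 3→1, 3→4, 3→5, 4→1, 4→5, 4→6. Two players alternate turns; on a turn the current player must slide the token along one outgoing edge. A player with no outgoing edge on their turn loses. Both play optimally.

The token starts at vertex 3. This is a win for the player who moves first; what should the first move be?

Work bottom-up. With no move the player to move loses. Otherwise the position is W if at least one move leads to an L position for the opponent, and L if every move leads to a W.
Every edge goes from a vertex to one that appears earlier in the order 6, 5, 1, 4, 3, 2, so processing vertices in that order labels each vertex after all of its successors.
6: no outgoing edge → L
5: no outgoing edge → L
1: W (go to 5, an L position)
4: W (go to 5, an L position)
3: W (go to 5, an L position)
2: W (go to 6, an L position)
From 3, the L positions reachable in one move are: 5.

Move to 5.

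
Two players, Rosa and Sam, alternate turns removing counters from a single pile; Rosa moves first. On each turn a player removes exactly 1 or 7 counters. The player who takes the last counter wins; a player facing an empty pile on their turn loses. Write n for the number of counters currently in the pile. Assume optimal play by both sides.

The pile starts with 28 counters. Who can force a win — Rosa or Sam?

Label each position W (a win for the player to move) or L (a loss). A position with no legal move is L; any other position is W exactly when some move reaches an L, and L when every move reaches a W.
n=0: no move → L
n=1: reaches L-position 0 → W
n=2: only reaches 1(W), which is W → L
n=3: reaches L-position 2 → W
n=4: only reaches 3(W), which is W → L
n=5: reaches L-position 4 → W
n=6: only reaches 5(W), which is W → L
n=7: reaches L-position 6 → W
n=8: only reaches 7(W), 1(W), all W → L
n=9: reaches L-position 8 → W
n=10: only reaches 9(W), 3(W), all W → L
n=11: reaches L-position 10 → W
n=12: only reaches 11(W), 5(W), all W → L
n=13: reaches L-position 12 → W
n=14: only reaches 13(W), 7(W), all W → L
n=15: reaches L-position 14 → W
n=16: only reaches 15(W), 9(W), all W → L
n=17: reaches L-position 16 → W
n=18: only reaches 17(W), 11(W), all W → L
n=19: reaches L-position 18 → W
n=20: only reaches 19(W), 13(W), all W → L
n=21: reaches L-position 20 → W
n=22: only reaches 21(W), 15(W), all W → L
n=23: reaches L-position 22 → W
n=24: only reaches 23(W), 17(W), all W → L
n=25: reaches L-position 24 → W
n=26: only reaches 25(W), 19(W), all W → L
n=27: reaches L-position 26 → W
n=28: only reaches 27(W), 21(W), all W → L
Every move from 28 reaches a W position, so the mover loses.

Sam wins.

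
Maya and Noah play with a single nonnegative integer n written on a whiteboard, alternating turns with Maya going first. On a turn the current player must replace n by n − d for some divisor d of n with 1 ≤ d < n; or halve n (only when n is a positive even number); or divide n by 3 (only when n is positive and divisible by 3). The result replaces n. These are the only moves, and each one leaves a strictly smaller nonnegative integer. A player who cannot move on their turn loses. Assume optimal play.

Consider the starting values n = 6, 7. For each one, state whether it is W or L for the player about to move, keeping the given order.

6: W, 7: L

Work bottom-up. With no move the player to move loses. Otherwise the position is W if at least one move leads to an L position for the opponent, and L if every move leads to a W.
n=0: no move → L
n=1: no move → L
n=2: can move to 1, which is L ⇒ W
n=3: can move to 1, which is L ⇒ W
n=4: moves to 2(W), 3(W); every one is W ⇒ L
n=5: can move to 4, which is L ⇒ W
n=6: can move to 4, which is L ⇒ W
n=7: the only move is to 6(W), a W ⇒ L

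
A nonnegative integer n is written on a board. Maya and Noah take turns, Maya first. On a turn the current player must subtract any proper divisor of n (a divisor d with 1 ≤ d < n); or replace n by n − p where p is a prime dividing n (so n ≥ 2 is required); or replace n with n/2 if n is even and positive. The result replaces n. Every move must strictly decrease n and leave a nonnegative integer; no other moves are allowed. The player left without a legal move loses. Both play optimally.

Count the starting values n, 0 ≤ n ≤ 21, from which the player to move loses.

6

Build the W/L table. Terminal = L. A non-terminal position is W if it has a move to some L; otherwise it is L.
n=0: no move → L
n=1: no move → L
n=2: →0(L), so W
n=3: →0(L), so W
n=4: →2(W), 3(W) — all W, so L
n=5: →0(L), so W
n=6: →4(L), so W
n=7: →0(L), so W
n=8: →4(L), so W
n=9: →6(W), 8(W) — all W, so L
n=10: →9(L), so W
n=11: →0(L), so W
n=12: →9(L), so W
n=13: →0(L), so W
n=14: →7(W), 12(W), 13(W) — all W, so L
n=15: →14(L), so W
n=16: →14(L), so W
n=17: →0(L), so W
n=18: →9(L), so W
n=19: →0(L), so W
n=20: →10(W), 15(W), 16(W), 18(W), 19(W) — all W, so L
n=21: →14(L), so W
L entries with 0 ≤ n ≤ 21: n = 0, 1, 4, 9, 14, 20; that makes 6.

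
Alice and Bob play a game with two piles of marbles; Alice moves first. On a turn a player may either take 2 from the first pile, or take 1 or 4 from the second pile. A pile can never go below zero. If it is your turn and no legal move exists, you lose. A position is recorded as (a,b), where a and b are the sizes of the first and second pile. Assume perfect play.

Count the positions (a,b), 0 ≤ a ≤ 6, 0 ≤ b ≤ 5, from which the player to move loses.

Build the W/L table. Terminal = L. A non-terminal position is W if it has a move to some L; otherwise it is L.
Every move lowers a or b (never raises either), so fill the grid row by row in increasing a, and left to right within a row: each cell's successors are then already labelled.
      b=0  b=1  b=2  b=3  b=4  b=5
a=0:    L    W    L    W    W    L
a=1:    L    W    L    W    W    L
a=2:    W    L    W    L    W    W
a=3:    W    L    W    L    W    W
a=4:    L    W    L    W    W    L
a=5:    L    W    L    W    W    L
a=6:    W    L    W    L    W    W
Cells with no legal move (terminal, hence L): (0,0), (1,0).
The remaining L cells, each justified by listing all of its moves:
(0,2): only reaches (0,1)(W), which is W → L
(0,5): only reaches (0,4)(W), (0,1)(W), all W → L
(1,2): only reaches (1,1)(W), which is W → L
(1,5): only reaches (1,4)(W), (1,1)(W), all W → L
(2,1): only reaches (0,1)(W), (2,0)(W), all W → L
(2,3): only reaches (0,3)(W), (2,2)(W), all W → L
(3,1): only reaches (1,1)(W), (3,0)(W), all W → L
(3,3): only reaches (1,3)(W), (3,2)(W), all W → L
(4,0): only reaches (2,0)(W), which is W → L
(4,2): only reaches (2,2)(W), (4,1)(W), all W → L
(4,5): only reaches (2,5)(W), (4,4)(W), (4,1)(W), all W → L
(5,0): only reaches (3,0)(W), which is W → L
(5,2): only reaches (3,2)(W), (5,1)(W), all W → L
(5,5): only reaches (3,5)(W), (5,4)(W), (5,1)(W), all W → L
(6,1): only reaches (4,1)(W), (6,0)(W), all W → L
(6,3): only reaches (4,3)(W), (6,2)(W), all W → L
Every other cell has at least one move into one of the L cells above, so it is W.
L cells per row: a=0: 3, a=1: 3, a=2: 2, a=3: 2, a=4: 3, a=5: 3, a=6: 2; total 18.

18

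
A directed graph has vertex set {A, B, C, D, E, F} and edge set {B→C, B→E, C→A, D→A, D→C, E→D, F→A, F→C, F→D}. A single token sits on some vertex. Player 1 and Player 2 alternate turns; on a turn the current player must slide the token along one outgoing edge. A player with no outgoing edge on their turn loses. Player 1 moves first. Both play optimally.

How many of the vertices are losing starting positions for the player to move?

Label each position W (a win for the player to move) or L (a loss). A position with no legal move is L; any other position is W exactly when some move reaches an L, and L when every move reaches a W.
Every edge goes from a vertex to one that appears earlier in the order A, C, D, F, E, B, so processing vertices in that order labels each vertex after all of its successors.
A: no outgoing edge → L
C: →A(L), so W
D: →A(L), so W
F: →A(L), so W
E: →D(W) only, which is W, so L
B: →E(L), so W
The L vertices are A, E; that is 2 in all.

2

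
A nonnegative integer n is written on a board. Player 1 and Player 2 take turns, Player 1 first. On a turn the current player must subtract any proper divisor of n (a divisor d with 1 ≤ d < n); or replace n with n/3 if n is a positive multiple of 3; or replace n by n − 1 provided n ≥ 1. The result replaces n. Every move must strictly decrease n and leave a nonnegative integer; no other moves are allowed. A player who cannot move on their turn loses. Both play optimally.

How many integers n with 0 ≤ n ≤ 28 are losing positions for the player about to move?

12

Work bottom-up. With no move the player to move loses. Otherwise the position is W if at least one move leads to an L position for the opponent, and L if every move leads to a W.
n=0: no move → L
n=1: W (go to 0, an L position)
n=2: L (sole option 1(W) is W)
n=3: W (go to 2, an L position)
n=4: W (go to 2, an L position)
n=5: L (sole option 4(W) is W)
n=6: W (go to 2, an L position)
n=7: L (sole option 6(W) is W)
n=8: W (go to 7, an L position)
n=9: L (options 3(W), 6(W), 8(W) are all W)
n=10: W (go to 5, an L position)
n=11: L (sole option 10(W) is W)
n=12: W (go to 9, an L position)
n=13: L (sole option 12(W) is W)
n=14: W (go to 7, an L position)
n=15: W (go to 5, an L position)
n=16: L (options 8(W), 12(W), 14(W), 15(W) are all W)
n=17: W (go to 16, an L position)
n=18: W (go to 9, an L position)
n=19: L (sole option 18(W) is W)
n=20: W (go to 16, an L position)
n=21: W (go to 7, an L position)
n=22: W (go to 11, an L position)
n=23: L (sole option 22(W) is W)
n=24: W (go to 16, an L position)
n=25: L (options 20(W), 24(W) are all W)
n=26: W (go to 13, an L position)
n=27: W (go to 9, an L position)
n=28: L (options 14(W), 21(W), 24(W), 26(W), 27(W) are all W)
L entries with 0 ≤ n ≤ 28: n = 0, 2, 5, 7, 9, 11, 13, 16, 19, 23, 25, 28; that makes 12.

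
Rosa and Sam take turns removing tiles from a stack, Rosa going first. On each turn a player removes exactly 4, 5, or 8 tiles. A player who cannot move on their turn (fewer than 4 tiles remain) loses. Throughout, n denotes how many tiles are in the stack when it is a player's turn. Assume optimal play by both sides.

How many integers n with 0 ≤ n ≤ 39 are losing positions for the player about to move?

16

Classify positions by backward induction: terminal positions (no move available) are L. From any other position, the mover wins iff some move reaches an L.
n=0: no move → L
n=1: no move → L
n=2: no move → L
n=3: no move → L
n=4: can move to 0, which is L ⇒ W
n=5: can move to 1, which is L ⇒ W
n=6: can move to 2, which is L ⇒ W
n=7: can move to 3, which is L ⇒ W
n=8: can move to 3, which is L ⇒ W
n=9: can move to 1, which is L ⇒ W
n=10: can move to 2, which is L ⇒ W
n=11: can move to 3, which is L ⇒ W
n=12: moves to 8(W), 7(W), 4(W); every one is W ⇒ L
n=13: moves to 9(W), 8(W), 5(W); every one is W ⇒ L
n=14: moves to 10(W), 9(W), 6(W); every one is W ⇒ L
n=15: moves to 11(W), 10(W), 7(W); every one is W ⇒ L
n=16: can move to 12, which is L ⇒ W
n=17: can move to 13, which is L ⇒ W
n=18: can move to 14, which is L ⇒ W
n=19: can move to 15, which is L ⇒ W
n=20: can move to 15, which is L ⇒ W
n=21: can move to 13, which is L ⇒ W
n=22: can move to 14, which is L ⇒ W
n=23: can move to 15, which is L ⇒ W
n=24: moves to 20(W), 19(W), 16(W); every one is W ⇒ L
n=25: moves to 21(W), 20(W), 17(W); every one is W ⇒ L
n=26: moves to 22(W), 21(W), 18(W); every one is W ⇒ L
n=27: moves to 23(W), 22(W), 19(W); every one is W ⇒ L
n=28: can move to 24, which is L ⇒ W
n=29: can move to 25, which is L ⇒ W
n=30: can move to 26, which is L ⇒ W
n=31: can move to 27, which is L ⇒ W
n=32: can move to 27, which is L ⇒ W
n=33: can move to 25, which is L ⇒ W
n=34: can move to 26, which is L ⇒ W
n=35: can move to 27, which is L ⇒ W
n=36: moves to 32(W), 31(W), 28(W); every one is W ⇒ L
n=37: moves to 33(W), 32(W), 29(W); every one is W ⇒ L
n=38: moves to 34(W), 33(W), 30(W); every one is W ⇒ L
n=39: moves to 35(W), 34(W), 31(W); every one is W ⇒ L
L entries with 0 ≤ n ≤ 39: n = 0, 1, 2, 3, 12, 13, 14, 15, 24, 25, 26, 27, 36, 37, 38, 39; that makes 16.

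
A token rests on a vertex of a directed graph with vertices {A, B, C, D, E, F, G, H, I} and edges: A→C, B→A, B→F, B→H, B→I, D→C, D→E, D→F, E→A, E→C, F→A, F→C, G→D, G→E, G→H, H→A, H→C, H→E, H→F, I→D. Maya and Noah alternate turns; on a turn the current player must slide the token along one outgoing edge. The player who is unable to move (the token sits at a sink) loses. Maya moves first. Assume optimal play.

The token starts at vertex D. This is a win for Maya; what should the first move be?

Positions with no move are L. A position that does have a move is losing for the player to move precisely when every available move leads to a winning position for the opponent. Fill in the labels:
Every edge goes from a vertex to one that appears earlier in the order C, A, E, F, H, D, G, I, B, so processing vertices in that order labels each vertex after all of its successors.
C: no outgoing edge → L
A: reaches L-position C → W
E: reaches L-position C → W
F: reaches L-position C → W
H: reaches L-position C → W
D: reaches L-position C → W
G: only reaches D(W), H(W), E(W), all W → L
I: only reaches D(W), which is W → L
B: reaches L-position I → W
From D, the L positions reachable in one move are: C.

Move to C.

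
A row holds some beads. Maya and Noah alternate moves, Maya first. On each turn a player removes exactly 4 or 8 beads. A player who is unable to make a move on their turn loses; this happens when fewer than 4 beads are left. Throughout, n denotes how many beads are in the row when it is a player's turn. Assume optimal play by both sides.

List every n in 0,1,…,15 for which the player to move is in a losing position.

Classify positions by backward induction: terminal positions (no move available) are L. From any other position, the mover wins iff some move reaches an L.
n=0: no move → L
n=1: no move → L
n=2: no move → L
n=3: no move → L
n=4: W (go to 0, an L position)
n=5: W (go to 1, an L position)
n=6: W (go to 2, an L position)
n=7: W (go to 3, an L position)
n=8: W (go to 0, an L position)
n=9: W (go to 1, an L position)
n=10: W (go to 2, an L position)
n=11: W (go to 3, an L position)
n=12: L (options 8(W), 4(W) are all W)
n=13: L (options 9(W), 5(W) are all W)
n=14: L (options 10(W), 6(W) are all W)
n=15: L (options 11(W), 7(W) are all W)
The losing starting values of n are exactly the entries labelled L in this table (8 of them).

0, 1, 2, 3, 12, 13, 14, 15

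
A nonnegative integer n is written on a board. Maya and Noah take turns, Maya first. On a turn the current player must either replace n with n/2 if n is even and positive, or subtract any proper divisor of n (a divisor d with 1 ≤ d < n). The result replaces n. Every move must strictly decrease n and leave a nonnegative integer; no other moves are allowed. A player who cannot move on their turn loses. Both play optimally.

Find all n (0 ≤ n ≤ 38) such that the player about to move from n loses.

Classify positions by backward induction: terminal positions (no move available) are L. From any other position, the mover wins iff some move reaches an L.
n=0: no move → L
n=1: no move → L
n=2: reaches L-position 1 → W
n=3: only reaches 2(W), which is W → L
n=4: reaches L-position 3 → W
n=5: only reaches 4(W), which is W → L
n=6: reaches L-position 3 → W
n=7: only reaches 6(W), which is W → L
n=8: reaches L-position 7 → W
n=9: only reaches 6(W), 8(W), all W → L
n=10: reaches L-position 5 → W
n=11: only reaches 10(W), which is W → L
n=12: reaches L-position 9 → W
n=13: only reaches 12(W), which is W → L
n=14: reaches L-position 7 → W
n=15: only reaches 10(W), 12(W), 14(W), all W → L
n=16: reaches L-position 15 → W
n=17: only reaches 16(W), which is W → L
n=18: reaches L-position 9 → W
n=19: only reaches 18(W), which is W → L
n=20: reaches L-position 15 → W
n=21: only reaches 14(W), 18(W), 20(W), all W → L
n=22: reaches L-position 11 → W
n=23: only reaches 22(W), which is W → L
n=24: reaches L-position 21 → W
n=25: only reaches 20(W), 24(W), all W → L
n=26: reaches L-position 13 → W
n=27: only reaches 18(W), 24(W), 26(W), all W → L
n=28: reaches L-position 21 → W
n=29: only reaches 28(W), which is W → L
n=30: reaches L-position 15 → W
n=31: only reaches 30(W), which is W → L
n=32: reaches L-position 31 → W
n=33: only reaches 22(W), 30(W), 32(W), all W → L
n=34: reaches L-position 17 → W
n=35: only reaches 28(W), 30(W), 34(W), all W → L
n=36: reaches L-position 27 → W
n=37: only reaches 36(W), which is W → L
n=38: reaches L-position 19 → W
The losing starting values of n are exactly the entries labelled L in this table (20 of them).

0, 1, 3, 5, 7, 9, 11, 13, 15, 17, 19, 21, 23, 25, 27, 29, 31, 33, 35, 37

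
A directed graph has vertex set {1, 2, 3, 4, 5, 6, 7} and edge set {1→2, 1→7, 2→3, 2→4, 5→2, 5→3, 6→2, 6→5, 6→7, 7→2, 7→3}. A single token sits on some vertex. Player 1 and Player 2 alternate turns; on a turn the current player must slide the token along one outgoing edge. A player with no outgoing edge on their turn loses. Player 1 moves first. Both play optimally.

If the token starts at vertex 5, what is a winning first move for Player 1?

Compute win/loss labels from the base case upward. A position with no move is L. Any other position is W if it can reach an L in one move, else L.
Every edge goes from a vertex to one that appears earlier in the order 4, 3, 2, 7, 1, 5, 6, so processing vertices in that order labels each vertex after all of its successors.
4: no outgoing edge → L
3: no outgoing edge → L
2: W (go to 3, an L position)
7: W (go to 3, an L position)
1: L (options 7(W), 2(W) are all W)
5: W (go to 3, an L position)
6: L (options 5(W), 7(W), 2(W) are all W)
From 5, the L positions reachable in one move are: 3.

Move to 3.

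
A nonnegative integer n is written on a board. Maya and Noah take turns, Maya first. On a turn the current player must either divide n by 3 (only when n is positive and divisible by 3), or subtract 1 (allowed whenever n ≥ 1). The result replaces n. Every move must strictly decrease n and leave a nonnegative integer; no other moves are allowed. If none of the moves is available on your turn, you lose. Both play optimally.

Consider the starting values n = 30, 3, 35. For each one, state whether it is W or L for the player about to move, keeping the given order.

30: L, 3: W, 35: W

Use the standard recursion: the mover loses at a terminal position; elsewhere, the mover wins exactly when some move hands the opponent an L position.
n=0: no move → L
n=1: can move to 0, which is L ⇒ W
n=2: the only move is to 1(W), a W ⇒ L
n=3: can move to 2, which is L ⇒ W
n=4: the only move is to 3(W), a W ⇒ L
n=5: can move to 4, which is L ⇒ W
n=6: can move to 2, which is L ⇒ W
n=7: the only move is to 6(W), a W ⇒ L
n=8: can move to 7, which is L ⇒ W
n=9: moves to 3(W), 8(W); every one is W ⇒ L
n=10: can move to 9, which is L ⇒ W
n=11: the only move is to 10(W), a W ⇒ L
n=12: can move to 4, which is L ⇒ W
n=13: the only move is to 12(W), a W ⇒ L
n=14: can move to 13, which is L ⇒ W
n=15: moves to 5(W), 14(W); every one is W ⇒ L
n=16: can move to 15, which is L ⇒ W
n=17: the only move is to 16(W), a W ⇒ L
n=18: can move to 17, which is L ⇒ W
n=19: the only move is to 18(W), a W ⇒ L
n=20: can move to 19, which is L ⇒ W
n=21: can move to 7, which is L ⇒ W
n=22: the only move is to 21(W), a W ⇒ L
n=23: can move to 22, which is L ⇒ W
n=24: moves to 8(W), 23(W); every one is W ⇒ L
n=25: can move to 24, which is L ⇒ W
n=26: the only move is to 25(W), a W ⇒ L
n=27: can move to 9, which is L ⇒ W
n=28: the only move is to 27(W), a W ⇒ L
n=29: can move to 28, which is L ⇒ W
n=30: moves to 10(W), 29(W); every one is W ⇒ L
n=31: can move to 30, which is L ⇒ W
n=32: the only move is to 31(W), a W ⇒ L
n=33: can move to 11, which is L ⇒ W
n=34: the only move is to 33(W), a W ⇒ L
n=35: can move to 34, which is L ⇒ W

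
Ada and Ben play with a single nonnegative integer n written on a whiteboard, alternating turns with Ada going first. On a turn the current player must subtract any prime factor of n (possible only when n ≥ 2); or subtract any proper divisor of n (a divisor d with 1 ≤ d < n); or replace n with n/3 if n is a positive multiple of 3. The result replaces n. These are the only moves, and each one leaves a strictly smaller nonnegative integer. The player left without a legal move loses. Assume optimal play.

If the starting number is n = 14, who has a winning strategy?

Use the standard recursion: the mover loses at a terminal position; elsewhere, the mover wins exactly when some move hands the opponent an L position.
n=0: no move → L
n=1: no move → L
n=2: →0(L), so W
n=3: →0(L), so W
n=4: →2(W), 3(W) — all W, so L
n=5: →0(L), so W
n=6: →4(L), so W
n=7: →0(L), so W
n=8: →4(L), so W
n=9: →3(W), 6(W), 8(W) — all W, so L
n=10: →9(L), so W
n=11: →0(L), so W
n=12: →4(L), so W
n=13: →0(L), so W
n=14: →7(W), 12(W), 13(W) — all W, so L
The starting position 14 is L: whatever Ada does, the opponent receives a W position.

Ben wins.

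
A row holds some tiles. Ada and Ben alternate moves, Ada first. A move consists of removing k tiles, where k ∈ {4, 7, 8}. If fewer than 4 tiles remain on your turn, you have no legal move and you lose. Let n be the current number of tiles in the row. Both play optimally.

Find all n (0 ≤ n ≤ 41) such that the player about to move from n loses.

0, 1, 2, 3, 12, 13, 14, 15, 24, 25, 26, 27, 36, 37, 38, 39

Positions with no move are L. A position that does have a move is losing for the player to move precisely when every available move leads to a winning position for the opponent. Fill in the labels:
n=0: no move → L
n=1: no move → L
n=2: no move → L
n=3: no move → L
n=4: can move to 0, which is L ⇒ W
n=5: can move to 1, which is L ⇒ W
n=6: can move to 2, which is L ⇒ W
n=7: can move to 3, which is L ⇒ W
n=8: can move to 1, which is L ⇒ W
n=9: can move to 2, which is L ⇒ W
n=10: can move to 3, which is L ⇒ W
n=11: can move to 3, which is L ⇒ W
n=12: moves to 8(W), 5(W), 4(W); every one is W ⇒ L
n=13: moves to 9(W), 6(W), 5(W); every one is W ⇒ L
n=14: moves to 10(W), 7(W), 6(W); every one is W ⇒ L
n=15: moves to 11(W), 8(W), 7(W); every one is W ⇒ L
n=16: can move to 12, which is L ⇒ W
n=17: can move to 13, which is L ⇒ W
n=18: can move to 14, which is L ⇒ W
n=19: can move to 15, which is L ⇒ W
n=20: can move to 13, which is L ⇒ W
n=21: can move to 14, which is L ⇒ W
n=22: can move to 15, which is L ⇒ W
n=23: can move to 15, which is L ⇒ W
n=24: moves to 20(W), 17(W), 16(W); every one is W ⇒ L
n=25: moves to 21(W), 18(W), 17(W); every one is W ⇒ L
n=26: moves to 22(W), 19(W), 18(W); every one is W ⇒ L
n=27: moves to 23(W), 20(W), 19(W); every one is W ⇒ L
n=28: can move to 24, which is L ⇒ W
n=29: can move to 25, which is L ⇒ W
n=30: can move to 26, which is L ⇒ W
n=31: can move to 27, which is L ⇒ W
n=32: can move to 25, which is L ⇒ W
n=33: can move to 26, which is L ⇒ W
n=34: can move to 27, which is L ⇒ W
n=35: can move to 27, which is L ⇒ W
n=36: moves to 32(W), 29(W), 28(W); every one is W ⇒ L
n=37: moves to 33(W), 30(W), 29(W); every one is W ⇒ L
n=38: moves to 34(W), 31(W), 30(W); every one is W ⇒ L
n=39: moves to 35(W), 32(W), 31(W); every one is W ⇒ L
n=40: can move to 36, which is L ⇒ W
n=41: can move to 37, which is L ⇒ W
Reading off the rows marked L gives the requested list; there are 16 such values of n.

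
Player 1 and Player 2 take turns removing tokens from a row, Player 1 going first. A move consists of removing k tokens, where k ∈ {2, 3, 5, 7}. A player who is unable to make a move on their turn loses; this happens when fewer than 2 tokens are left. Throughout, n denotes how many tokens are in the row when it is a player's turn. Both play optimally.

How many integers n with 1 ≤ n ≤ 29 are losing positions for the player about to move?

Use the standard recursion: the mover loses at a terminal position; elsewhere, the mover wins exactly when some move hands the opponent an L position.
n=0: no move → L
n=1: no move → L
n=2: reaches L-position 0 → W
n=3: reaches L-position 1 → W
n=4: reaches L-position 1 → W
n=5: reaches L-position 0 → W
n=6: reaches L-position 1 → W
n=7: reaches L-position 0 → W
n=8: reaches L-position 1 → W
n=9: only reaches 7(W), 6(W), 4(W), 2(W), all W → L
n=10: only reaches 8(W), 7(W), 5(W), 3(W), all W → L
n=11: reaches L-position 9 → W
n=12: reaches L-position 10 → W
n=13: reaches L-position 10 → W
n=14: reaches L-position 9 → W
n=15: reaches L-position 10 → W
n=16: reaches L-position 9 → W
n=17: reaches L-position 10 → W
n=18: only reaches 16(W), 15(W), 13(W), 11(W), all W → L
n=19: only reaches 17(W), 16(W), 14(W), 12(W), all W → L
n=20: reaches L-position 18 → W
n=21: reaches L-position 19 → W
n=22: reaches L-position 19 → W
n=23: reaches L-position 18 → W
n=24: reaches L-position 19 → W
n=25: reaches L-position 18 → W
n=26: reaches L-position 19 → W
n=27: only reaches 25(W), 24(W), 22(W), 20(W), all W → L
n=28: only reaches 26(W), 25(W), 23(W), 21(W), all W → L
n=29: reaches L-position 27 → W
L entries with 1 ≤ n ≤ 29 (n=0 is outside the asked range and is not counted): n = 1, 9, 10, 18, 19, 27, 28; that makes 7.

7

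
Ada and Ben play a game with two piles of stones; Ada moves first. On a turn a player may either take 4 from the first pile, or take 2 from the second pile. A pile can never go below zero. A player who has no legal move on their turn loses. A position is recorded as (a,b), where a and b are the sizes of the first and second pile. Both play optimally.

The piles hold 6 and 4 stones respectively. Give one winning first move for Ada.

Use the standard recursion: the mover loses at a terminal position; elsewhere, the mover wins exactly when some move hands the opponent an L position.
No move ever increases a pile, so every position that can arise here has a ≤ 6 and b ≤ 4; it is enough to label the cells with 0 ≤ a ≤ 6 and 0 ≤ b ≤ 4.
Every move lowers a or b (never raises either), so fill the grid row by row in increasing a, and left to right within a row: each cell's successors are then already labelled.
      b=0  b=1  b=2  b=3  b=4
a=0:    L    L    W    W    L
a=1:    L    L    W    W    L
a=2:    L    L    W    W    L
a=3:    L    L    W    W    L
a=4:    W    W    L    L    W
a=5:    W    W    L    L    W
a=6:    W    W    L    L    W
Cells with no legal move (terminal, hence L): (0,0), (0,1), (1,0), (1,1), (2,0), (2,1), (3,0), (3,1).
The remaining L cells, each justified by listing all of its moves:
(0,4): →(0,2)(W) only, which is W, so L
(1,4): →(1,2)(W) only, which is W, so L
(2,4): →(2,2)(W) only, which is W, so L
(3,4): →(3,2)(W) only, which is W, so L
(4,2): →(0,2)(W), (4,0)(W) — all W, so L
(4,3): →(0,3)(W), (4,1)(W) — all W, so L
(5,2): →(1,2)(W), (5,0)(W) — all W, so L
(5,3): →(1,3)(W), (5,1)(W) — all W, so L
(6,2): →(2,2)(W), (6,0)(W) — all W, so L
(6,3): →(2,3)(W), (6,1)(W) — all W, so L
Every other cell has at least one move into one of the L cells above, so it is W.
From (6,4), the L positions reachable in one move are: (2,4), (6,2). Any move reaching one of these is winning.

Move to (2,4).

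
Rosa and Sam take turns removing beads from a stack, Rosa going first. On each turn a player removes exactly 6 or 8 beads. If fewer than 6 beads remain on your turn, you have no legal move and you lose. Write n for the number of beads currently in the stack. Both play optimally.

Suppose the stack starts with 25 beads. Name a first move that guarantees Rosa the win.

Use the standard recursion: the mover loses at a terminal position; elsewhere, the mover wins exactly when some move hands the opponent an L position.
n=0: no move → L
n=1: no move → L
n=2: no move → L
n=3: no move → L
n=4: no move → L
n=5: no move → L
n=6: can move to 0, which is L ⇒ W
n=7: can move to 1, which is L ⇒ W
n=8: can move to 2, which is L ⇒ W
n=9: can move to 3, which is L ⇒ W
n=10: can move to 4, which is L ⇒ W
n=11: can move to 5, which is L ⇒ W
n=12: can move to 4, which is L ⇒ W
n=13: can move to 5, which is L ⇒ W
n=14: moves to 8(W), 6(W); every one is W ⇒ L
n=15: moves to 9(W), 7(W); every one is W ⇒ L
n=16: moves to 10(W), 8(W); every one is W ⇒ L
n=17: moves to 11(W), 9(W); every one is W ⇒ L
n=18: moves to 12(W), 10(W); every one is W ⇒ L
n=19: moves to 13(W), 11(W); every one is W ⇒ L
n=20: can move to 14, which is L ⇒ W
n=21: can move to 15, which is L ⇒ W
n=22: can move to 16, which is L ⇒ W
n=23: can move to 17, which is L ⇒ W
n=24: can move to 18, which is L ⇒ W
n=25: can move to 19, which is L ⇒ W
From 25, the L positions reachable in one move are: 19, 17. Any move reaching one of these is winning.

Remove 6, leaving 19.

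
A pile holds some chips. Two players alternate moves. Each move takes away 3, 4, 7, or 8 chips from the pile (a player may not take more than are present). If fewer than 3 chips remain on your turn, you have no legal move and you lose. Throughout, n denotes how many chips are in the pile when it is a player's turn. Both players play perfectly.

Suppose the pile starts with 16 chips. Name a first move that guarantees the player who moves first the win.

Positions with no move are L. A position that does have a move is losing for the player to move precisely when every available move leads to a winning position for the opponent. Fill in the labels:
n=0: no move → L
n=1: no move → L
n=2: no move → L
n=3: W (go to 0, an L position)
n=4: W (go to 1, an L position)
n=5: W (go to 2, an L position)
n=6: W (go to 2, an L position)
n=7: W (go to 0, an L position)
n=8: W (go to 1, an L position)
n=9: W (go to 2, an L position)
n=10: W (go to 2, an L position)
n=11: L (options 8(W), 7(W), 4(W), 3(W) are all W)
n=12: L (options 9(W), 8(W), 5(W), 4(W) are all W)
n=13: L (options 10(W), 9(W), 6(W), 5(W) are all W)
n=14: W (go to 11, an L position)
n=15: W (go to 12, an L position)
n=16: W (go to 13, an L position)
From 16, the L positions reachable in one move are: 13, 12. Any move reaching one of these is winning.

Remove 3, leaving 13.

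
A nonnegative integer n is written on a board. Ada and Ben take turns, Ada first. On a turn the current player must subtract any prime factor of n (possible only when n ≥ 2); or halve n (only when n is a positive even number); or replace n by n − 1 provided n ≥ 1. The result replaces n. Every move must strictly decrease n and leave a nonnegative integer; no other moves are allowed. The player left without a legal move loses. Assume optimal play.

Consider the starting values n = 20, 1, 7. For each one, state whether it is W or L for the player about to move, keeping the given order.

Positions with no move are L. A position that does have a move is losing for the player to move precisely when every available move leads to a winning position for the opponent. Fill in the labels:
n=0: no move → L
n=1: W (go to 0, an L position)
n=2: W (go to 0, an L position)
n=3: W (go to 0, an L position)
n=4: L (options 2(W), 3(W) are all W)
n=5: W (go to 0, an L position)
n=6: W (go to 4, an L position)
n=7: W (go to 0, an L position)
n=8: W (go to 4, an L position)
n=9: L (options 6(W), 8(W) are all W)
n=10: W (go to 9, an L position)
n=11: W (go to 0, an L position)
n=12: W (go to 9, an L position)
n=13: W (go to 0, an L position)
n=14: L (options 7(W), 12(W), 13(W) are all W)
n=15: W (go to 14, an L position)
n=16: W (go to 14, an L position)
n=17: W (go to 0, an L position)
n=18: W (go to 9, an L position)
n=19: W (go to 0, an L position)
n=20: L (options 10(W), 15(W), 18(W), 19(W) are all W)

20: L, 1: W, 7: W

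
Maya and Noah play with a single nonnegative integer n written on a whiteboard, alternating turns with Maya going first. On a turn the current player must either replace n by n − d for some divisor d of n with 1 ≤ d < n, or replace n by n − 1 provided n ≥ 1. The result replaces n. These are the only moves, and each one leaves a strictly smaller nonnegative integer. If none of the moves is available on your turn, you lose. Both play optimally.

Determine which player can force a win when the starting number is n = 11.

Noah wins.

Positions with no move are L. A position that does have a move is losing for the player to move precisely when every available move leads to a winning position for the opponent. Fill in the labels:
n=0: no move → L
n=1: →0(L), so W
n=2: →1(W) only, which is W, so L
n=3: →2(L), so W
n=4: →2(L), so W
n=5: →4(W) only, which is W, so L
n=6: →5(L), so W
n=7: →6(W) only, which is W, so L
n=8: →7(L), so W
n=9: →6(W), 8(W) — all W, so L
n=10: →5(L), so W
n=11: →10(W) only, which is W, so L
The starting position 11 is L: whatever Maya does, the opponent receives a W position.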